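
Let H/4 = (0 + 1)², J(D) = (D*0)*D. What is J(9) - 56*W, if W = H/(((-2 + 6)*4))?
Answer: -14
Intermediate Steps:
J(D) = 0 (J(D) = 0*D = 0)
H = 4 (H = 4*(0 + 1)² = 4*1² = 4*1 = 4)
W = ¼ (W = 4/(((-2 + 6)*4)) = 4/((4*4)) = 4/16 = 4*(1/16) = ¼ ≈ 0.25000)
J(9) - 56*W = 0 - 56*¼ = 0 - 14 = -14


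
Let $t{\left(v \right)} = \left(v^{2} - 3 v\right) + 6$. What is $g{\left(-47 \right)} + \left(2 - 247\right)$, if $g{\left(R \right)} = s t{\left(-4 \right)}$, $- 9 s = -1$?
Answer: $- \frac{2171}{9} \approx -241.22$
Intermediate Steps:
$s = \frac{1}{9}$ ($s = \left(- \frac{1}{9}\right) \left(-1\right) = \frac{1}{9} \approx 0.11111$)
$t{\left(v \right)} = 6 + v^{2} - 3 v$
$g{\left(R \right)} = \frac{34}{9}$ ($g{\left(R \right)} = \frac{6 + \left(-4\right)^{2} - -12}{9} = \frac{6 + 16 + 12}{9} = \frac{1}{9} \cdot 34 = \frac{34}{9}$)
$g{\left(-47 \right)} + \left(2 - 247\right) = \frac{34}{9} + \left(2 - 247\right) = \frac{34}{9} - 245 = - \frac{2171}{9}$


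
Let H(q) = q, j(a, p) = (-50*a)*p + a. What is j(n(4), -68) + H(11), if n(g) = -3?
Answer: -10192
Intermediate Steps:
j(a, p) = a - 50*a*p (j(a, p) = -50*a*p + a = a - 50*a*p)
j(n(4), -68) + H(11) = -3*(1 - 50*(-68)) + 11 = -3*(1 + 3400) + 11 = -3*3401 + 11 = -10203 + 11 = -10192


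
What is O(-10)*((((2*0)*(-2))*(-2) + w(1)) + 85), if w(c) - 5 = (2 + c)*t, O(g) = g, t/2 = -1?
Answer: -840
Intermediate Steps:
t = -2 (t = 2*(-1) = -2)
w(c) = 1 - 2*c (w(c) = 5 + (2 + c)*(-2) = 5 + (-4 - 2*c) = 1 - 2*c)
O(-10)*((((2*0)*(-2))*(-2) + w(1)) + 85) = -10*((((2*0)*(-2))*(-2) + (1 - 2*1)) + 85) = -10*(((0*(-2))*(-2) + (1 - 2)) + 85) = -10*((0*(-2) - 1) + 85) = -10*((0 - 1) + 85) = -10*(-1 + 85) = -10*84 = -840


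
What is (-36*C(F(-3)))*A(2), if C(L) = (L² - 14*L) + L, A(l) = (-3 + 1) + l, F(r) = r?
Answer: 0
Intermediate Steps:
A(l) = -2 + l
C(L) = L² - 13*L
(-36*C(F(-3)))*A(2) = (-(-108)*(-13 - 3))*(-2 + 2) = -(-108)*(-16)*0 = -36*48*0 = -1728*0 = 0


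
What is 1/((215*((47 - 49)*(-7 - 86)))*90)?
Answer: 1/3599100 ≈ 2.7785e-7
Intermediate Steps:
1/((215*((47 - 49)*(-7 - 86)))*90) = 1/((215*(-2*(-93)))*90) = 1/((215*186)*90) = 1/(39990*90) = 1/3599100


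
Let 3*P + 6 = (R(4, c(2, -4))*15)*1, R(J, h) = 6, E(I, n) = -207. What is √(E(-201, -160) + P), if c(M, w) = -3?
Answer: I*√179 ≈ 13.379*I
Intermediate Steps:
P = 28 (P = -2 + ((6*15)*1)/3 = -2 + (90*1)/3 = -2 + (⅓)*90 = -2 + 30 = 28)
√(E(-201, -160) + P) = √(-207 + 28) = √(-179) = I*√179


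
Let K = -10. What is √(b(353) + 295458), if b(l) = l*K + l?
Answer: √292281 ≈ 540.63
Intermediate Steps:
b(l) = -9*l (b(l) = l*(-10) + l = -10*l + l = -9*l)
√(b(353) + 295458) = √(-9*353 + 295458) = √(-3177 + 295458) = √292281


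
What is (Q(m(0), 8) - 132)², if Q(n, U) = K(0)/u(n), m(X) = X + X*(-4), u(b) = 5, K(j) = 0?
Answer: 17424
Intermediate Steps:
m(X) = -3*X (m(X) = X - 4*X = -3*X)
Q(n, U) = 0 (Q(n, U) = 0/5 = 0*(⅕) = 0)
(Q(m(0), 8) - 132)² = (0 - 132)² = (-132)² = 17424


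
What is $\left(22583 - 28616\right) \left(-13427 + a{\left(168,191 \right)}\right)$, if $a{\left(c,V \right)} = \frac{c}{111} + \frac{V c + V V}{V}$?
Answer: $\frac{2916714180}{37} \approx 7.883 \cdot 10^{7}$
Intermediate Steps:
$a{\left(c,V \right)} = \frac{c}{111} + \frac{V^{2} + V c}{V}$ ($a{\left(c,V \right)} = c \frac{1}{111} + \frac{V c + V^{2}}{V} = \frac{c}{111} + \frac{V^{2} + V c}{V}$)
$\left(22583 - 28616\right) \left(-13427 + a{\left(168,191 \right)}\right) = \left(22583 - 28616\right) \left(-13427 + \left(191 + \frac{112}{111} \cdot 168\right)\right) = - 6033 \left(-13427 + \left(191 + \frac{6272}{37}\right)\right) = - 6033 \left(-13427 + \frac{13339}{37}\right) = \left(-6033\right) \left(- \frac{483460}{37}\right) = \frac{2916714180}{37}$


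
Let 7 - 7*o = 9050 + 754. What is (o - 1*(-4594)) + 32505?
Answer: 249896/7 ≈ 35699.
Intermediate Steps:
o = -9797/7 (o = 1 - (9050 + 754)/7 = 1 - ⅐*9804 = 1 - 9804/7 = -9797/7 ≈ -1399.6)
(o - 1*(-4594)) + 32505 = (-9797/7 - 1*(-4594)) + 32505 = (-9797/7 + 4594) + 32505 = 22361/7 + 32505 = 249896/7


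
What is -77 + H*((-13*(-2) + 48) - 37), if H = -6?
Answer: -299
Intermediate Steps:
-77 + H*((-13*(-2) + 48) - 37) = -77 - 6*((-13*(-2) + 48) - 37) = -77 - 6*((26 + 48) - 37) = -77 - 6*(74 - 37) = -77 - 6*37 = -77 - 222 = -299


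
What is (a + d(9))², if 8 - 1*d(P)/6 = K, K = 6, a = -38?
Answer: 676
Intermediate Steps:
d(P) = 12 (d(P) = 48 - 6*6 = 48 - 36 = 12)
(a + d(9))² = (-38 + 12)² = (-26)² = 676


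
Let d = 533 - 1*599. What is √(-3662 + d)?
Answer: 4*I*√233 ≈ 61.057*I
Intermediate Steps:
d = -66 (d = 533 - 599 = -66)
√(-3662 + d) = √(-3662 - 66) = √(-3728) = 4*I*√233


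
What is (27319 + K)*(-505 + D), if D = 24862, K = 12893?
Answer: 979443684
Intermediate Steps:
(27319 + K)*(-505 + D) = (27319 + 12893)*(-505 + 24862) = 40212*24357 = 979443684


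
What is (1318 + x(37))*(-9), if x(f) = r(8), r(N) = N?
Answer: -11934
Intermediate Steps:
x(f) = 8
(1318 + x(37))*(-9) = (1318 + 8)*(-9) = 1326*(-9) = -11934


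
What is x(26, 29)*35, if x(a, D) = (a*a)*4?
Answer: 94640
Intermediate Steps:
x(a, D) = 4*a**2 (x(a, D) = a**2*4 = 4*a**2)
x(26, 29)*35 = (4*26**2)*35 = (4*676)*35 = 2704*35 = 94640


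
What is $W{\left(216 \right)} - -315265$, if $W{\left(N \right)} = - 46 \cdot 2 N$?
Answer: $295393$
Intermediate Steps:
$W{\left(N \right)} = - 92 N$
$W{\left(216 \right)} - -315265 = \left(-92\right) 216 - -315265 = -19872 + 315265 = 295393$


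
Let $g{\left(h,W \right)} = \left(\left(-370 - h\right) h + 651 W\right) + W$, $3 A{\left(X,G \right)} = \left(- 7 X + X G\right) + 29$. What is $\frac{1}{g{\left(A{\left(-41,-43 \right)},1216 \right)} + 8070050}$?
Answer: $\frac{1}{8126223} \approx 1.2306 \cdot 10^{-7}$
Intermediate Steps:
$A{\left(X,G \right)} = \frac{29}{3} - \frac{7 X}{3} + \frac{G X}{3}$ ($A{\left(X,G \right)} = \frac{\left(- 7 X + X G\right) + 29}{3} = \frac{\left(- 7 X + G X\right) + 29}{3} = \frac{29 - 7 X + G X}{3} = \frac{29}{3} - \frac{7 X}{3} + \frac{G X}{3}$)
$g{\left(h,W \right)} = 652 W + h \left(-370 - h\right)$ ($g{\left(h,W \right)} = \left(h \left(-370 - h\right) + 651 W\right) + W = \left(651 W + h \left(-370 - h\right)\right) + W = 652 W + h \left(-370 - h\right)$)
$\frac{1}{g{\left(A{\left(-41,-43 \right)},1216 \right)} + 8070050} = \frac{1}{\left(- \left(\frac{29}{3} - - \frac{287}{3} + \frac{1}{3} \left(-43\right) \left(-41\right)\right)^{2} - 370 \left(\frac{29}{3} - - \frac{287}{3} + \frac{1}{3} \left(-43\right) \left(-41\right)\right) + 652 \cdot 1216\right) + 8070050} = \frac{1}{\left(- \left(\frac{29}{3} + \frac{287}{3} + \frac{1763}{3}\right)^{2} - 370 \left(\frac{29}{3} + \frac{287}{3} + \frac{1763}{3}\right) + 792832\right) + 8070050} = \frac{1}{\left(- 693^{2} - 256410 + 792832\right) + 8070050} = \frac{1}{\left(\left(-1\right) 480249 - 256410 + 792832\right) + 8070050} = \frac{1}{\left(-480249 - 256410 + 792832\right) + 8070050} = \frac{1}{56173 + 8070050} = \frac{1}{8126223}$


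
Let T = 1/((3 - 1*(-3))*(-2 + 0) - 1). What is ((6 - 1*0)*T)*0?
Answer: 0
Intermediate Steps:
T = -1/13 (T = 1/((3 + 3)*(-2) - 1) = 1/(6*(-2) - 1) = 1/(-12 - 1) = 1/(-13) = -1/13 ≈ -0.076923)
((6 - 1*0)*T)*0 = ((6 - 1*0)*(-1/13))*0 = ((6 + 0)*(-1/13))*0 = (6*(-1/13))*0 = -6/13*0 = 0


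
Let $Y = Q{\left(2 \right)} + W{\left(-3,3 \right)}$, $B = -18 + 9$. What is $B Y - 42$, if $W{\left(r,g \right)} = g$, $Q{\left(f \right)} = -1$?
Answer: $-60$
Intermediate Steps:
$B = -9$
$Y = 2$ ($Y = -1 + 3 = 2$)
$B Y - 42 = \left(-9\right) 2 - 42 = -18 - 42 = -60$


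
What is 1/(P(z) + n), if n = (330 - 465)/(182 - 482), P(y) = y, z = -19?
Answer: -20/371 ≈ -0.053908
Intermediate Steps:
n = 9/20 (n = -135/(-300) = -135*(-1/300) = 9/20 ≈ 0.45000)
1/(P(z) + n) = 1/(-19 + 9/20) = 1/(-371/20) = -20/371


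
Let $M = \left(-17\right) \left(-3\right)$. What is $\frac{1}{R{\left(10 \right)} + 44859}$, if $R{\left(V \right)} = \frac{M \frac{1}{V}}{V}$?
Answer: $\frac{100}{4485951} \approx 2.2292 \cdot 10^{-5}$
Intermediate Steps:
$M = 51$
$R{\left(V \right)} = \frac{51}{V^{2}}$ ($R{\left(V \right)} = \frac{51 \frac{1}{V}}{V} = \frac{51}{V^{2}}$)
$\frac{1}{R{\left(10 \right)} + 44859} = \frac{1}{\frac{51}{100} + 44859} = \frac{1}{\frac{4485951}{100}} = \frac{100}{4485951}$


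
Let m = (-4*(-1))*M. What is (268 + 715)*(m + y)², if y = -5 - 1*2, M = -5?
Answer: 716607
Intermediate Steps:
m = -20 (m = -4*(-1)*(-5) = 4*(-5) = -20)
y = -7 (y = -5 - 2 = -7)
(268 + 715)*(m + y)² = (268 + 715)*(-20 - 7)² = 983*(-27)² = 983*729 = 716607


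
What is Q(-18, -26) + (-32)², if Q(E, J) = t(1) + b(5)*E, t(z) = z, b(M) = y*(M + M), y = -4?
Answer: 1745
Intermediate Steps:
b(M) = -8*M (b(M) = -4*(M + M) = -8*M)
Q(E, J) = 1 - 40*E (Q(E, J) = 1 + (-8*5)*E = 1 - 40*E)
Q(-18, -26) + (-32)² = (1 - 40*(-18)) + (-32)² = (1 + 720) + 1024 = 721 + 1024 = 1745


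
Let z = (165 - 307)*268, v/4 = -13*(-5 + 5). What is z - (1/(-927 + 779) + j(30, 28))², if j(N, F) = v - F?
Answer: -850759649/21904 ≈ -38840.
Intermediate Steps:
v = 0 (v = 4*(-13*(-5 + 5)) = 4*(-13*0) = 4*0 = 0)
j(N, F) = -F (j(N, F) = 0 - F = -F)
z = -38056 (z = -142*268 = -38056)
z - (1/(-927 + 779) + j(30, 28))² = -38056 - (1/(-927 + 779) - 1*28)² = -38056 - (1/(-148) - 28)² = -38056 - (-1/148 - 28)² = -38056 - (-4145/148)² = -38056 - 1*17181025/21904 = -38056 - 17181025/21904 = -850759649/21904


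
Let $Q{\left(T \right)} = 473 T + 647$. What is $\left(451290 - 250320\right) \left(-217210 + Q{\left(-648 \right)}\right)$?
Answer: $-105120774990$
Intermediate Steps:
$Q{\left(T \right)} = 647 + 473 T$
$\left(451290 - 250320\right) \left(-217210 + Q{\left(-648 \right)}\right) = \left(451290 - 250320\right) \left(-217210 + \left(647 + 473 \left(-648\right)\right)\right) = 200970 \left(-217210 + \left(647 - 306504\right)\right) = 200970 \left(-217210 - 305857\right) = 200970 \left(-523067\right) = -105120774990$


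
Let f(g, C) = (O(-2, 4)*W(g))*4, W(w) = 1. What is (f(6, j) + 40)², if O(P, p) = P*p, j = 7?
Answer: 64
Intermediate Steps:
f(g, C) = -32 (f(g, C) = (-2*4*1)*4 = -8*1*4 = -8*4 = -32)
(f(6, j) + 40)² = (-32 + 40)² = 8² = 64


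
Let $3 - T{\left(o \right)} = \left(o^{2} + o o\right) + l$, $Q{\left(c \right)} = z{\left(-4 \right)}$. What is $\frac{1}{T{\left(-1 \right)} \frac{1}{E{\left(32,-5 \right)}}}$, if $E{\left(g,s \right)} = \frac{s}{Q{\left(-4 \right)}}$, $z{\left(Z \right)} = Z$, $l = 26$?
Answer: $- \frac{1}{20} \approx -0.05$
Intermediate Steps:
$Q{\left(c \right)} = -4$
$E{\left(g,s \right)} = - \frac{s}{4}$ ($E{\left(g,s \right)} = \frac{s}{-4} = s \left(- \frac{1}{4}\right) = - \frac{s}{4}$)
$T{\left(o \right)} = -23 - 2 o^{2}$ ($T{\left(o \right)} = 3 - \left(\left(o^{2} + o o\right) + 26\right) = 3 - \left(\left(o^{2} + o^{2}\right) + 26\right) = 3 - \left(2 o^{2} + 26\right) = 3 - \left(26 + 2 o^{2}\right) = -23 - 2 o^{2}$)
$\frac{1}{T{\left(-1 \right)} \frac{1}{E{\left(32,-5 \right)}}} = \frac{1}{\left(-23 - 2 \left(-1\right)^{2}\right) \frac{1}{\left(- \frac{1}{4}\right) \left(-5\right)}} = \frac{1}{\left(-23 - 2\right) \frac{1}{\frac{5}{4}}} = \frac{1}{\left(-23 - 2\right) \frac{4}{5}} = \frac{1}{\left(-25\right) \frac{4}{5}} = \frac{1}{-20} = - \frac{1}{20}$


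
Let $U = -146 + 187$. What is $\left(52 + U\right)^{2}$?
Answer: $8649$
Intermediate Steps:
$U = 41$
$\left(52 + U\right)^{2} = \left(52 + 41\right)^{2} = 93^{2} = 8649$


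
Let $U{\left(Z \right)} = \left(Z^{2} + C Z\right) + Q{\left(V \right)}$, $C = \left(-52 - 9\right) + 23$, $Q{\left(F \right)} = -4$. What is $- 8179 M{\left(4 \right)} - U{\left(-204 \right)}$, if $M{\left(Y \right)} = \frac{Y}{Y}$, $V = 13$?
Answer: $-57543$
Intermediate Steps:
$M{\left(Y \right)} = 1$
$C = -38$ ($C = -61 + 23 = -38$)
$U{\left(Z \right)} = -4 + Z^{2} - 38 Z$ ($U{\left(Z \right)} = \left(Z^{2} - 38 Z\right) - 4 = -4 + Z^{2} - 38 Z$)
$- 8179 M{\left(4 \right)} - U{\left(-204 \right)} = \left(-8179\right) 1 - \left(-4 + \left(-204\right)^{2} - -7752\right) = -8179 - \left(-4 + 41616 + 7752\right) = -8179 - 49364 = -57543$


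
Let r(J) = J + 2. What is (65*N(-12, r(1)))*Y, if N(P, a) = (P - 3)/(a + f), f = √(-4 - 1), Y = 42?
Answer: -8775 + 2925*I*√5 ≈ -8775.0 + 6540.5*I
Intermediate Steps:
r(J) = 2 + J
f = I*√5 (f = √(-5) = I*√5 ≈ 2.2361*I)
N(P, a) = (-3 + P)/(a + I*√5) (N(P, a) = (P - 3)/(a + I*√5) = (-3 + P)/(a + I*√5))
(65*N(-12, r(1)))*Y = (65*((-3 - 12)/((2 + 1) + I*√5)))*42 = (65*(-15/(3 + I*√5)))*42 = -975/(3 + I*√5)*42 = -40950/(3 + I*√5)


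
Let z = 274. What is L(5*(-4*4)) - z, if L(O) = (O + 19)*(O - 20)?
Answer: 5826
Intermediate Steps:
L(O) = (-20 + O)*(19 + O) (L(O) = (19 + O)*(-20 + O) = (-20 + O)*(19 + O))
L(5*(-4*4)) - z = (-380 + (5*(-4*4))² - 5*(-4*4)) - 1*274 = (-380 + (5*(-16))² - 5*(-16)) - 274 = (-380 + (-80)² - 1*(-80)) - 274 = (-380 + 6400 + 80) - 274 = 6100 - 274 = 5826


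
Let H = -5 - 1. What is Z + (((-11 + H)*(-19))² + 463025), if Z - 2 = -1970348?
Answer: -1402992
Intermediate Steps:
H = -6
Z = -1970346 (Z = 2 - 1970348 = -1970346)
Z + (((-11 + H)*(-19))² + 463025) = -1970346 + (((-11 - 6)*(-19))² + 463025) = -1970346 + ((-17*(-19))² + 463025) = -1970346 + (323² + 463025) = -1970346 + (104329 + 463025) = -1970346 + 567354 = -1402992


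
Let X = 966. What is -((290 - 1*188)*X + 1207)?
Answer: -99739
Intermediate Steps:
-((290 - 1*188)*X + 1207) = -((290 - 1*188)*966 + 1207) = -((290 - 188)*966 + 1207) = -(102*966 + 1207) = -(98532 + 1207) = -1*99739 = -99739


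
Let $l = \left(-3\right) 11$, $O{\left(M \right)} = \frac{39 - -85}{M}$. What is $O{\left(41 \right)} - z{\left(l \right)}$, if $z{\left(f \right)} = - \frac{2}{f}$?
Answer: $\frac{4010}{1353} \approx 2.9638$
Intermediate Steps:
$O{\left(M \right)} = \frac{124}{M}$ ($O{\left(M \right)} = \frac{39 + 85}{M} = \frac{124}{M}$)
$l = -33$
$O{\left(41 \right)} - z{\left(l \right)} = \frac{124}{41} - - \frac{2}{-33} = 124 \cdot \frac{1}{41} - \left(-2\right) \left(- \frac{1}{33}\right) = \frac{124}{41} - \frac{2}{33} = \frac{4010}{1353}$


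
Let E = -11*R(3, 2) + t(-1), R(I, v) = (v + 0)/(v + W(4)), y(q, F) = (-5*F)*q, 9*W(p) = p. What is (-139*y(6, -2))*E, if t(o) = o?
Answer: 83400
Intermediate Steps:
W(p) = p/9
y(q, F) = -5*F*q
R(I, v) = v/(4/9 + v) (R(I, v) = (v + 0)/(v + (⅑)*4) = v/(v + 4/9) = v/(4/9 + v))
E = -10 (E = -99*2/(4 + 9*2) - 1 = -99*2/(4 + 18) - 1 = -99*2/22 - 1 = -11*9/11 - 1 = -9 - 1 = -10)
(-139*y(6, -2))*E = -(-695)*(-2)*6*(-10) = -139*60*(-10) = -8340*(-10) = 83400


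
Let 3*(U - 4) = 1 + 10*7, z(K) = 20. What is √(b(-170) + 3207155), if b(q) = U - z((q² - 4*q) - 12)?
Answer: 4*√1804029/3 ≈ 1790.9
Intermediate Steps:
U = 83/3 (U = 4 + (1 + 10*7)/3 = 4 + (1 + 70)/3 = 4 + (⅓)*71 = 4 + 71/3 = 83/3 ≈ 27.667)
b(q) = 23/3 (b(q) = 83/3 - 1*20 = 83/3 - 20 = 23/3)
√(b(-170) + 3207155) = √(23/3 + 3207155) = √(9621488/3) = 4*√1804029/3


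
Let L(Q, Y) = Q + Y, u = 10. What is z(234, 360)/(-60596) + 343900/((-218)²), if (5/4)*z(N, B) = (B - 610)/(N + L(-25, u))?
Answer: 285233919275/39416773911 ≈ 7.2364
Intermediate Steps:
z(N, B) = 4*(-610 + B)/(5*(-15 + N)) (z(N, B) = 4*((B - 610)/(N + (-25 + 10)))/5 = 4*((-610 + B)/(N - 15))/5 = 4*((-610 + B)/(-15 + N))/5 = 4*(-610 + B)/(5*(-15 + N)))
z(234, 360)/(-60596) + 343900/((-218)²) = (4*(-610 + 360)/(5*(-15 + 234)))/(-60596) + 343900/((-218)²) = ((⅘)*(-250)/219)*(-1/60596) + 343900/47524 = ((⅘)*(1/219)*(-250))*(-1/60596) + 343900*(1/47524) = -200/219*(-1/60596) + 85975/11881 = 50/3317631 + 85975/11881 = 285233919275/39416773911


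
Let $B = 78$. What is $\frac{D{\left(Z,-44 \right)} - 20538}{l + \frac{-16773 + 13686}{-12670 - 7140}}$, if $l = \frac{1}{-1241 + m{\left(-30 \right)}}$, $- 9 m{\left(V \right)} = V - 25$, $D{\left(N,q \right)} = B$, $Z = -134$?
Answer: $- \frac{1729894100}{13107} \approx -1.3198 \cdot 10^{5}$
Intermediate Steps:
$D{\left(N,q \right)} = 78$
$m{\left(V \right)} = \frac{25}{9} - \frac{V}{9}$ ($m{\left(V \right)} = - \frac{V - 25}{9} = - \frac{-25 + V}{9} = \frac{25}{9} - \frac{V}{9}$)
$l = - \frac{9}{11114}$ ($l = \frac{1}{-1241 + \left(\frac{25}{9} - - \frac{10}{3}\right)} = \frac{1}{-1241 + \left(\frac{25}{9} + \frac{10}{3}\right)} = \frac{1}{-1241 + \frac{55}{9}} = \frac{1}{- \frac{11114}{9}} = - \frac{9}{11114} \approx -0.00080979$)
$\frac{D{\left(Z,-44 \right)} - 20538}{l + \frac{-16773 + 13686}{-12670 - 7140}} = \frac{78 - 20538}{- \frac{9}{11114} + \frac{-16773 + 13686}{-12670 - 7140}} = - \frac{20460}{- \frac{9}{11114} - \frac{3087}{-19810}} = - \frac{20460}{- \frac{9}{11114} - - \frac{441}{2830}} = - \frac{20460}{- \frac{9}{11114} + \frac{441}{2830}} = - \frac{20460}{\frac{1218951}{7863155}} = \left(-20460\right) \frac{7863155}{1218951} = - \frac{1729894100}{13107}$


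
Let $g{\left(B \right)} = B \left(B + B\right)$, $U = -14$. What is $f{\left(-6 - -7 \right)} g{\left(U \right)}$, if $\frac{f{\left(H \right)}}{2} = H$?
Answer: $784$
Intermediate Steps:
$g{\left(B \right)} = 2 B^{2}$ ($g{\left(B \right)} = B 2 B = 2 B^{2}$)
$f{\left(H \right)} = 2 H$
$f{\left(-6 - -7 \right)} g{\left(U \right)} = 2 \left(-6 - -7\right) 2 \left(-14\right)^{2} = 2 \left(-6 + 7\right) 2 \cdot 196 = 2 \cdot 1 \cdot 392 = 2 \cdot 392 = 784$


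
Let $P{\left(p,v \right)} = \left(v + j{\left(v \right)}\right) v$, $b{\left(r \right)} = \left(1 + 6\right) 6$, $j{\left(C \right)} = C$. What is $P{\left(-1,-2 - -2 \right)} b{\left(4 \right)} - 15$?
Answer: $-15$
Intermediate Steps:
$b{\left(r \right)} = 42$ ($b{\left(r \right)} = 7 \cdot 6 = 42$)
$P{\left(p,v \right)} = 2 v^{2}$ ($P{\left(p,v \right)} = \left(v + v\right) v = 2 v v = 2 v^{2}$)
$P{\left(-1,-2 - -2 \right)} b{\left(4 \right)} - 15 = 2 \left(-2 - -2\right)^{2} \cdot 42 - 15 = 2 \left(-2 + 2\right)^{2} \cdot 42 - 15 = 2 \cdot 0^{2} \cdot 42 - 15 = 2 \cdot 0 \cdot 42 - 15 = 0 \cdot 42 - 15 = 0 - 15 = -15$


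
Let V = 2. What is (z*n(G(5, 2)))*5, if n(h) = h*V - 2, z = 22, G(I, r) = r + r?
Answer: 660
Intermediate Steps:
G(I, r) = 2*r
n(h) = -2 + 2*h (n(h) = h*2 - 2 = 2*h - 2 = -2 + 2*h)
(z*n(G(5, 2)))*5 = (22*(-2 + 2*(2*2)))*5 = (22*(-2 + 2*4))*5 = (22*(-2 + 8))*5 = (22*6)*5 = 132*5 = 660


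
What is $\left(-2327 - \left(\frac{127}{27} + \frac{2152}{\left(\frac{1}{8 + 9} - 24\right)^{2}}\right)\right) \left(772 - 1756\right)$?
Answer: $\frac{3426088084000}{1490841} \approx 2.2981 \cdot 10^{6}$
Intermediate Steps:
$\left(-2327 - \left(\frac{127}{27} + \frac{2152}{\left(\frac{1}{8 + 9} - 24\right)^{2}}\right)\right) \left(772 - 1756\right) = \left(-2327 - \left(\frac{127}{27} + \frac{2152}{\left(\frac{1}{17} - 24\right)^{2}}\right)\right) \left(-984\right) = \left(-2327 - \left(\frac{127}{27} + \frac{2152}{\left(- \frac{407}{17}\right)^{2}}\right)\right) \left(-984\right) = \left(-2327 - \left(\frac{127}{27} + \frac{2152}{\frac{165649}{289}}\right)\right) \left(-984\right) = \left(-2327 - \frac{37829479}{4472523}\right) \left(-984\right) = \left(- \frac{10445390500}{4472523}\right) \left(-984\right) = \frac{3426088084000}{1490841}$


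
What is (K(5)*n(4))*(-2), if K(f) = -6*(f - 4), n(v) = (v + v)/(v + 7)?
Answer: 96/11 ≈ 8.7273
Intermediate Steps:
n(v) = 2*v/(7 + v) (n(v) = (2*v)/(7 + v) = 2*v/(7 + v))
K(f) = 24 - 6*f (K(f) = -6*(-4 + f) = 24 - 6*f)
(K(5)*n(4))*(-2) = ((24 - 6*5)*(2*4/(7 + 4)))*(-2) = ((24 - 30)*(2*4/11))*(-2) = -12*4/11*(-2) = -6*8/11*(-2) = -48/11*(-2) = 96/11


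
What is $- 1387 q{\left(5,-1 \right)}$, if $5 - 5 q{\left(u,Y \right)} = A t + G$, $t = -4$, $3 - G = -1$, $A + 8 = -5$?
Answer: $\frac{70737}{5} \approx 14147.0$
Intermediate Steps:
$A = -13$ ($A = -8 - 5 = -13$)
$G = 4$ ($G = 3 - -1 = 3 + 1 = 4$)
$q{\left(u,Y \right)} = - \frac{51}{5}$ ($q{\left(u,Y \right)} = 1 - \frac{\left(-13\right) \left(-4\right) + 4}{5} = 1 - \frac{52 + 4}{5} = 1 - \frac{56}{5} = - \frac{51}{5}$)
$- 1387 q{\left(5,-1 \right)} = \left(-1387\right) \left(- \frac{51}{5}\right) = \frac{70737}{5}$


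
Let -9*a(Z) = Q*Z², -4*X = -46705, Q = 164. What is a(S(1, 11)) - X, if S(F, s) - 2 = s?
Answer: -531209/36 ≈ -14756.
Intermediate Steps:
X = 46705/4 (X = -¼*(-46705) = 46705/4 ≈ 11676.)
S(F, s) = 2 + s
a(Z) = -164*Z²/9
a(S(1, 11)) - X = -164*(2 + 11)²/9 - 1*46705/4 = -164/9*13² - 46705/4 = -164/9*169 - 46705/4 = -27716/9 - 46705/4 = -531209/36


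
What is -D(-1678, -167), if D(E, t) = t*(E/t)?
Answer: 1678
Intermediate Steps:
D(E, t) = E
-D(-1678, -167) = -1*(-1678) = 1678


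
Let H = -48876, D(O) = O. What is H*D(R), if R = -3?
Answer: 146628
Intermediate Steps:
H*D(R) = -48876*(-3) = 146628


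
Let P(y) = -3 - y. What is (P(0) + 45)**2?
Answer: 1764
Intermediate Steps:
(P(0) + 45)**2 = ((-3 - 1*0) + 45)**2 = ((-3 + 0) + 45)**2 = (-3 + 45)**2 = 42**2 = 1764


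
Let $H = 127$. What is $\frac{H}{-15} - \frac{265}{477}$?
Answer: $- \frac{406}{45} \approx -9.0222$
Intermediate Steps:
$\frac{H}{-15} - \frac{265}{477} = \frac{127}{-15} - \frac{265}{477} = 127 \left(- \frac{1}{15}\right) - \frac{5}{9} = - \frac{127}{15} - \frac{5}{9} = - \frac{406}{45}$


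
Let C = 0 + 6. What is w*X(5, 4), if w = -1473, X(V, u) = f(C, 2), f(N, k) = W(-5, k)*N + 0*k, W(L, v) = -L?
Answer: -44190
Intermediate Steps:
C = 6
f(N, k) = 5*N (f(N, k) = (-1*(-5))*N + 0*k = 5*N + 0 = 5*N)
X(V, u) = 30 (X(V, u) = 5*6 = 30)
w*X(5, 4) = -1473*30 = -44190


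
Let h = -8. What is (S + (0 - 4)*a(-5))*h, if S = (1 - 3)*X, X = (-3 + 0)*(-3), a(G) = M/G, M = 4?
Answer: 592/5 ≈ 118.40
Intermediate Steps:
a(G) = 4/G
X = 9 (X = -3*(-3) = 9)
S = -18 (S = (1 - 3)*9 = -2*9 = -18)
(S + (0 - 4)*a(-5))*h = (-18 + (0 - 4)*(4/(-5)))*(-8) = (-18 - 16*(-1)/5)*(-8) = (-18 - 4*(-⅘))*(-8) = (-18 + 16/5)*(-8) = -74/5*(-8) = 592/5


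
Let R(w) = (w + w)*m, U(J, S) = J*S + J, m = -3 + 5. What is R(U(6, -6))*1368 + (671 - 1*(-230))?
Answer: -163259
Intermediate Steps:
m = 2
U(J, S) = J + J*S
R(w) = 4*w (R(w) = (w + w)*2 = (2*w)*2 = 4*w)
R(U(6, -6))*1368 + (671 - 1*(-230)) = (4*(6*(1 - 6)))*1368 + (671 - 1*(-230)) = (4*(6*(-5)))*1368 + (671 + 230) = (4*(-30))*1368 + 901 = -120*1368 + 901 = -164160 + 901 = -163259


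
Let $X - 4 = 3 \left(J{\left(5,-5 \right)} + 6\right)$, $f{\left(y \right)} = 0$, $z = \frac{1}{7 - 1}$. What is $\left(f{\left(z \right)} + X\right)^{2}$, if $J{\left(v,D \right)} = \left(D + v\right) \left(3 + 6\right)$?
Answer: $484$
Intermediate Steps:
$z = \frac{1}{6} \approx 0.16667$
$J{\left(v,D \right)} = 9 D + 9 v$ ($J{\left(v,D \right)} = \left(D + v\right) 9 = 9 D + 9 v$)
$X = 22$ ($X = 4 + 3 \left(\left(9 \left(-5\right) + 9 \cdot 5\right) + 6\right) = 4 + 3 \left(\left(-45 + 45\right) + 6\right) = 4 + 3 \left(0 + 6\right) = 4 + 3 \cdot 6 = 4 + 18 = 22$)
$\left(f{\left(z \right)} + X\right)^{2} = \left(0 + 22\right)^{2} = 22^{2} = 484$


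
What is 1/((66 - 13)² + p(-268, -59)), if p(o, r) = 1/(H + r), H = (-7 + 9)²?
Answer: 55/154494 ≈ 0.00035600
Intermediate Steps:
H = 4 (H = 2² = 4)
p(o, r) = 1/(4 + r)
1/((66 - 13)² + p(-268, -59)) = 1/((66 - 13)² + 1/(4 - 59)) = 1/(53² + 1/(-55)) = 1/(2809 - 1/55) = 1/(154494/55) = 55/154494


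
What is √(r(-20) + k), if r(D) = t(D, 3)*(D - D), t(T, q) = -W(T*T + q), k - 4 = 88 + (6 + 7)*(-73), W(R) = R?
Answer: I*√857 ≈ 29.275*I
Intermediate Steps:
k = -857 (k = 4 + (88 + (6 + 7)*(-73)) = 4 + (88 + 13*(-73)) = 4 + (88 - 949) = 4 - 861 = -857)
t(T, q) = -q - T² (t(T, q) = -(T*T + q) = -(T² + q) = -(q + T²) = -q - T²)
r(D) = 0 (r(D) = (-1*3 - D²)*(D - D) = (-3 - D²)*0 = 0)
√(r(-20) + k) = √(0 - 857) = √(-857) = I*√857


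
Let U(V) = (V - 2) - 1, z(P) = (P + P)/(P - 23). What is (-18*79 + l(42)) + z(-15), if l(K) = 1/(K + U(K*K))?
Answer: -48686390/34257 ≈ -1421.2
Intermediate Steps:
z(P) = 2*P/(-23 + P) (z(P) = (2*P)/(-23 + P) = 2*P/(-23 + P))
U(V) = -3 + V (U(V) = (-2 + V) - 1 = -3 + V)
l(K) = 1/(-3 + K + K²) (l(K) = 1/(K + (-3 + K*K)) = 1/(K + (-3 + K²)) = 1/(-3 + K + K²))
(-18*79 + l(42)) + z(-15) = (-18*79 + 1/(-3 + 42 + 42²)) + 2*(-15)/(-23 - 15) = (-1422 + 1/(-3 + 42 + 1764)) + 2*(-15)/(-38) = (-1422 + 1/1803) + 2*(-15)*(-1/38) = (-1422 + 1/1803) + 15/19 = -2563865/1803 + 15/19 = -48686390/34257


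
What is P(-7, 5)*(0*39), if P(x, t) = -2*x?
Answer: 0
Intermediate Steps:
P(-7, 5)*(0*39) = (-2*(-7))*(0*39) = 14*0 = 0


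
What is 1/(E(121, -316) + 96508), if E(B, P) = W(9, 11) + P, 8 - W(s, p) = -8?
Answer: 1/96208 ≈ 1.0394e-5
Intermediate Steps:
W(s, p) = 16 (W(s, p) = 8 - 1*(-8) = 8 + 8 = 16)
E(B, P) = 16 + P
1/(E(121, -316) + 96508) = 1/((16 - 316) + 96508) = 1/(-300 + 96508) = 1/96208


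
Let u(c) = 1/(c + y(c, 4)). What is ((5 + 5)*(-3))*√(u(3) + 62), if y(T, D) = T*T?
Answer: -5*√2235 ≈ -236.38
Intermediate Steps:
y(T, D) = T²
u(c) = 1/(c + c²)
((5 + 5)*(-3))*√(u(3) + 62) = ((5 + 5)*(-3))*√(1/(3*(1 + 3)) + 62) = (10*(-3))*√((⅓)/4 + 62) = -30*√((⅓)*(¼) + 62) = -30*√(1/12 + 62) = -5*√2235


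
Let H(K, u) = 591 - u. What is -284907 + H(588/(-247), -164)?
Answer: -284152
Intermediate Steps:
-284907 + H(588/(-247), -164) = -284907 + (591 - 1*(-164)) = -284907 + (591 + 164) = -284907 + 755 = -284152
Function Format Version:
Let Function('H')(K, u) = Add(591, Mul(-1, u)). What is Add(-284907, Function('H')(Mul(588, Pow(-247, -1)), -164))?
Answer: -284152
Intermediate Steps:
Add(-284907, Function('H')(Mul(588, Pow(-247, -1)), -164)) = Add(-284907, Add(591, Mul(-1, -164))) = Add(-284907, Add(591, 164)) = Add(-284907, 755) = -284152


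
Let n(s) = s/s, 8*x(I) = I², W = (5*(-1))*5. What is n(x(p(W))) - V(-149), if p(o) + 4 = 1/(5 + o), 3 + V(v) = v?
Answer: 153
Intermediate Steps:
V(v) = -3 + v
W = -25 (W = -5*5 = -25)
p(o) = -4 + 1/(5 + o)
x(I) = I²/8
n(s) = 1
n(x(p(W))) - V(-149) = 1 - (-3 - 149) = 1 - 1*(-152) = 1 + 152 = 153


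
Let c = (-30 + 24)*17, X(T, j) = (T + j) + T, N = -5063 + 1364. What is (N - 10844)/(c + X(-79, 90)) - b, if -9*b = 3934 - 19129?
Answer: -817421/510 ≈ -1602.8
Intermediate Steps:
N = -3699
X(T, j) = j + 2*T
c = -102 (c = -6*17 = -102)
b = 5065/3 (b = -(3934 - 19129)/9 = -1/9*(-15195) = 5065/3 ≈ 1688.3)
(N - 10844)/(c + X(-79, 90)) - b = (-3699 - 10844)/(-102 + (90 + 2*(-79))) - 1*5065/3 = -14543/(-102 + (90 - 158)) - 5065/3 = -14543/(-102 - 68) - 5065/3 = -14543/(-170) - 5065/3 = -14543*(-1/170) - 5065/3 = 14543/170 - 5065/3 = -817421/510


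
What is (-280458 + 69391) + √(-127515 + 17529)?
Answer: -211067 + I*√109986 ≈ -2.1107e+5 + 331.64*I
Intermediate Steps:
(-280458 + 69391) + √(-127515 + 17529) = -211067 + √(-109986) = -211067 + I*√109986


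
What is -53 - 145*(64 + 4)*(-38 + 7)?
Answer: 305607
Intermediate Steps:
-53 - 145*(64 + 4)*(-38 + 7) = -53 - 9860*(-31) = -53 - 145*(-2108) = -53 + 305660 = 305607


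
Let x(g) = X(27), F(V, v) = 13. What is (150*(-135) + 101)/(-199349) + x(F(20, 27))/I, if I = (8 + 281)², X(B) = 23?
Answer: 1687449656/16649827829 ≈ 0.10135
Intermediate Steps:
x(g) = 23
I = 83521 (I = 289² = 83521)
(150*(-135) + 101)/(-199349) + x(F(20, 27))/I = (150*(-135) + 101)/(-199349) + 23/83521 = (-20250 + 101)*(-1/199349) + 23*(1/83521) = -20149*(-1/199349) + 23/83521 = 20149/199349 + 23/83521 = 1687449656/16649827829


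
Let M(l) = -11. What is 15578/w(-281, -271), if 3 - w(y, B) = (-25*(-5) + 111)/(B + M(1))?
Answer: 2196498/541 ≈ 4060.1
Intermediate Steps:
w(y, B) = 3 - 236/(-11 + B) (w(y, B) = 3 - (-25*(-5) + 111)/(B - 11) = 3 - (125 + 111)/(-11 + B) = 3 - 236/(-11 + B))
15578/w(-281, -271) = 15578/(((-269 + 3*(-271))/(-11 - 271))) = 15578/(((-269 - 813)/(-282))) = 15578/((-1/282*(-1082))) = 15578/(541/141) = 15578*(141/541) = 2196498/541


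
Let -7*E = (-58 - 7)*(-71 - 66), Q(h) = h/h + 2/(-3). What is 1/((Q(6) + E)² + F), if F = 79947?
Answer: 441/748573891 ≈ 5.8912e-7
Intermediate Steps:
Q(h) = ⅓ (Q(h) = 1 + 2*(-⅓) = 1 - ⅔ = ⅓)
E = -8905/7 (E = -(-58 - 7)*(-71 - 66)/7 = -(-65)*(-137)/7 = -⅐*8905 = -8905/7 ≈ -1272.1)
1/((Q(6) + E)² + F) = 1/((⅓ - 8905/7)² + 79947) = 1/((-26708/21)² + 79947) = 1/(713317264/441 + 79947) = 1/(748573891/441) = 441/748573891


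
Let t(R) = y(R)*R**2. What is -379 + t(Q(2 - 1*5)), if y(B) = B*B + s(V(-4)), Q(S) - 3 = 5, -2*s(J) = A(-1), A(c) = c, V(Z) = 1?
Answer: 3749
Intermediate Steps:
s(J) = 1/2 (s(J) = -1/2*(-1) = 1/2)
Q(S) = 8 (Q(S) = 3 + 5 = 8)
y(B) = 1/2 + B**2 (y(B) = B*B + 1/2 = B**2 + 1/2 = 1/2 + B**2)
t(R) = R**2*(1/2 + R**2) (t(R) = (1/2 + R**2)*R**2 = R**2*(1/2 + R**2))
-379 + t(Q(2 - 1*5)) = -379 + (8**4 + (1/2)*8**2) = -379 + (4096 + (1/2)*64) = -379 + (4096 + 32) = -379 + 4128 = 3749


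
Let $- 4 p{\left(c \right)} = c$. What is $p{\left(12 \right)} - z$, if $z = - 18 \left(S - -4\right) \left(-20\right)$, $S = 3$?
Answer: $-2523$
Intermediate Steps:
$p{\left(c \right)} = - \frac{c}{4}$
$z = 2520$ ($z = - 18 \left(3 - -4\right) \left(-20\right) = - 18 \left(3 + 4\right) \left(-20\right) = \left(-18\right) 7 \left(-20\right) = \left(-126\right) \left(-20\right) = 2520$)
$p{\left(12 \right)} - z = \left(- \frac{1}{4}\right) 12 - 2520 = -3 - 2520 = -2523$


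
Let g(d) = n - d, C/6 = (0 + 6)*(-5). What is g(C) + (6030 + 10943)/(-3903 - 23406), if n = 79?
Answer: 7056058/27309 ≈ 258.38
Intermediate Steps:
C = -180 (C = 6*((0 + 6)*(-5)) = 6*(6*(-5)) = 6*(-30) = -180)
g(d) = 79 - d
g(C) + (6030 + 10943)/(-3903 - 23406) = (79 - 1*(-180)) + (6030 + 10943)/(-3903 - 23406) = (79 + 180) + 16973/(-27309) = 259 + 16973*(-1/27309) = 259 - 16973/27309 = 7056058/27309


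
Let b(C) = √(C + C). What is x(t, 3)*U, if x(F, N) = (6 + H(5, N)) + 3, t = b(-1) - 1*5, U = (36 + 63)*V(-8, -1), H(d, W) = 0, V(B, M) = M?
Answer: -891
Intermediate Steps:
U = -99 (U = (36 + 63)*(-1) = 99*(-1) = -99)
b(C) = √2*√C (b(C) = √(2*C) = √2*√C)
t = -5 + I*√2 (t = √2*√(-1) - 1*5 = √2*I - 5 = I*√2 - 5 = -5 + I*√2 ≈ -5.0 + 1.4142*I)
x(F, N) = 9 (x(F, N) = (6 + 0) + 3 = 6 + 3 = 9)
x(t, 3)*U = 9*(-99) = -891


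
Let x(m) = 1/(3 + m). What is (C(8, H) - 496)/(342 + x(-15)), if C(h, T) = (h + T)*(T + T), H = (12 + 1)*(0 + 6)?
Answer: 155040/4103 ≈ 37.787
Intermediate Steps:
H = 78 (H = 13*6 = 78)
C(h, T) = 2*T*(T + h) (C(h, T) = (T + h)*(2*T) = 2*T*(T + h))
(C(8, H) - 496)/(342 + x(-15)) = (2*78*(78 + 8) - 496)/(342 + 1/(3 - 15)) = (2*78*86 - 496)/(342 + 1/(-12)) = (13416 - 496)/(342 - 1/12) = 12920/(4103/12) = 12920*(12/4103) = 155040/4103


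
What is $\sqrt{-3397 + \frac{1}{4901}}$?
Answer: $\frac{2 i \sqrt{120703046}}{377} \approx 58.284 i$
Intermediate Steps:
$\sqrt{-3397 + \frac{1}{4901}} = \sqrt{- \frac{16648696}{4901}} = \frac{2 i \sqrt{120703046}}{377}$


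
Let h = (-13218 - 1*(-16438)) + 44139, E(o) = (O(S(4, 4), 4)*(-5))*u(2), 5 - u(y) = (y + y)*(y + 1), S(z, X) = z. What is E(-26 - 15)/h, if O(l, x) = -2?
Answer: -70/47359 ≈ -0.0014781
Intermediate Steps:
u(y) = 5 - 2*y*(1 + y) (u(y) = 5 - (y + y)*(y + 1) = 5 - 2*y*(1 + y))
E(o) = -70 (E(o) = (-2*(-5))*(5 - 2*2 - 2*2**2) = 10*(5 - 4 - 2*4) = 10*(5 - 4 - 8) = 10*(-7) = -70)
h = 47359 (h = (-13218 + 16438) + 44139 = 3220 + 44139 = 47359)
E(-26 - 15)/h = -70/47359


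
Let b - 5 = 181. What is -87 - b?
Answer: -273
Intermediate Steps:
b = 186 (b = 5 + 181 = 186)
-87 - b = -87 - 1*186 = -87 - 186 = -273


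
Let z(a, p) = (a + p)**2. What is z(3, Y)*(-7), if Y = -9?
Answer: -252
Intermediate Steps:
z(3, Y)*(-7) = (3 - 9)**2*(-7) = (-6)**2*(-7) = 36*(-7) = -252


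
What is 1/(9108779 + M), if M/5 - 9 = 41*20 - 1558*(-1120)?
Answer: 1/17837724 ≈ 5.6061e-8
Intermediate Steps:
M = 8728945 (M = 45 + 5*(41*20 - 1558*(-1120)) = 45 + 5*(820 + 1744960) = 45 + 5*1745780 = 45 + 8728900 = 8728945)
1/(9108779 + M) = 1/(9108779 + 8728945) = 1/17837724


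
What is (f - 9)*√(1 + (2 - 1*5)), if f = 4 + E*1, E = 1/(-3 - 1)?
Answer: -21*I*√2/4 ≈ -7.4246*I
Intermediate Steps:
E = -¼ (E = 1/(-4) = -¼ ≈ -0.25000)
f = 15/4 (f = 4 - ¼*1 = 4 - ¼ = 15/4 ≈ 3.7500)
(f - 9)*√(1 + (2 - 1*5)) = (15/4 - 9)*√(1 + (2 - 1*5)) = -21*√(1 + (2 - 5))/4 = -21*√(1 - 3)/4 = -21*I*√2/4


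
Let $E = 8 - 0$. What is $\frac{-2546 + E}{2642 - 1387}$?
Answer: $- \frac{2538}{1255} \approx -2.0223$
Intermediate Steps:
$E = 8$ ($E = 8 + 0 = 8$)
$\frac{-2546 + E}{2642 - 1387} = \frac{-2546 + 8}{2642 - 1387} = - \frac{2538}{1255}$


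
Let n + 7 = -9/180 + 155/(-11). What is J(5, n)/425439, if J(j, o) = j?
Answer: 5/425439 ≈ 1.1753e-5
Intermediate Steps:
n = -4651/220 (n = -7 + (-9/180 + 155/(-11)) = -7 + (-9*1/180 + 155*(-1/11)) = -7 + (-1/20 - 155/11) = -7 - 3111/220 = -4651/220 ≈ -21.141)
J(5, n)/425439 = 5/425439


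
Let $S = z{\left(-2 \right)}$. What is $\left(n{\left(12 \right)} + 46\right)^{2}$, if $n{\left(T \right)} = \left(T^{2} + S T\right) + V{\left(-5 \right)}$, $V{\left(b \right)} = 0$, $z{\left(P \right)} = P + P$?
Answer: $20164$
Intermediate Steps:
$z{\left(P \right)} = 2 P$
$S = -4$ ($S = 2 \left(-2\right) = -4$)
$n{\left(T \right)} = T^{2} - 4 T$ ($n{\left(T \right)} = \left(T^{2} - 4 T\right) + 0 = T^{2} - 4 T$)
$\left(n{\left(12 \right)} + 46\right)^{2} = \left(12 \left(-4 + 12\right) + 46\right)^{2} = \left(12 \cdot 8 + 46\right)^{2} = \left(96 + 46\right)^{2} = 142^{2} = 20164$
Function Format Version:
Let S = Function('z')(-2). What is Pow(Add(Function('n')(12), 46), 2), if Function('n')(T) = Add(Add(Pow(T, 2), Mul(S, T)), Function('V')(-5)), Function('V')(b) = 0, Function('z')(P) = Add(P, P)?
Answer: 20164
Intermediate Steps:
Function('z')(P) = Mul(2, P)
S = -4 (S = Mul(2, -2) = -4)
Function('n')(T) = Add(Pow(T, 2), Mul(-4, T)) (Function('n')(T) = Add(Add(Pow(T, 2), Mul(-4, T)), 0) = Add(Pow(T, 2), Mul(-4, T)))
Pow(Add(Function('n')(12), 46), 2) = Pow(Add(Mul(12, Add(-4, 12)), 46), 2) = Pow(Add(Mul(12, 8), 46), 2) = Pow(Add(96, 46), 2) = Pow(142, 2) = 20164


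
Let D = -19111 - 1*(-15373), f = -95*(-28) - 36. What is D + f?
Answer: -1114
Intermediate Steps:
f = 2624 (f = 2660 - 36 = 2624)
D = -3738 (D = -19111 + 15373 = -3738)
D + f = -3738 + 2624 = -1114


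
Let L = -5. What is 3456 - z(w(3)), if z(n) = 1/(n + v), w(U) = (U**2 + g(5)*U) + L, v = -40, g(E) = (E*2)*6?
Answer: 497663/144 ≈ 3456.0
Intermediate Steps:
g(E) = 12*E (g(E) = (2*E)*6 = 12*E)
w(U) = -5 + U**2 + 60*U (w(U) = (U**2 + (12*5)*U) - 5 = (U**2 + 60*U) - 5 = -5 + U**2 + 60*U)
z(n) = 1/(-40 + n) (z(n) = 1/(n - 40) = 1/(-40 + n))
3456 - z(w(3)) = 3456 - 1/(-40 + (-5 + 3**2 + 60*3)) = 3456 - 1/(-40 + (-5 + 9 + 180)) = 3456 - 1/(-40 + 184) = 3456 - 1/144 = 497663/144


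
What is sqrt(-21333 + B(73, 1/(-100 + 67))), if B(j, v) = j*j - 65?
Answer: I*sqrt(16069) ≈ 126.76*I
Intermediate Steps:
B(j, v) = -65 + j**2 (B(j, v) = j**2 - 65 = -65 + j**2)
sqrt(-21333 + B(73, 1/(-100 + 67))) = sqrt(-21333 + (-65 + 73**2)) = sqrt(-21333 + (-65 + 5329)) = sqrt(-21333 + 5264) = sqrt(-16069) = I*sqrt(16069)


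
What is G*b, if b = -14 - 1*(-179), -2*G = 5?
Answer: -825/2 ≈ -412.50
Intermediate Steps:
G = -5/2 (G = -½*5 = -5/2 ≈ -2.5000)
b = 165 (b = -14 + 179 = 165)
G*b = -5/2*165 = -825/2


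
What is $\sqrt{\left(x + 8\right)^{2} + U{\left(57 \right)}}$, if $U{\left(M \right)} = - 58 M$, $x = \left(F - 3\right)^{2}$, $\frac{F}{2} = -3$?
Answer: $\sqrt{4615} \approx 67.934$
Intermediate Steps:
$F = -6$ ($F = 2 \left(-3\right) = -6$)
$x = 81$ ($x = \left(-6 - 3\right)^{2} = \left(-9\right)^{2} = 81$)
$\sqrt{\left(x + 8\right)^{2} + U{\left(57 \right)}} = \sqrt{\left(81 + 8\right)^{2} - 3306} = \sqrt{89^{2} - 3306} = \sqrt{7921 - 3306} = \sqrt{4615}$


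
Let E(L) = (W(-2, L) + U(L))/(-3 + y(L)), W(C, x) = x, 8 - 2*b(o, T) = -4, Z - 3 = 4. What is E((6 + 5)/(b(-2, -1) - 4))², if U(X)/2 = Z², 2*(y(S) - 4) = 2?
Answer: 42849/16 ≈ 2678.1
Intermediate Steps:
Z = 7 (Z = 3 + 4 = 7)
y(S) = 5 (y(S) = 4 + (½)*2 = 4 + 1 = 5)
b(o, T) = 6 (b(o, T) = 4 - ½*(-4) = 4 + 2 = 6)
U(X) = 98 (U(X) = 2*7² = 2*49 = 98)
E(L) = 49 + L/2 (E(L) = (L + 98)/(-3 + 5) = (98 + L)/2 = (98 + L)*(½) = 49 + L/2)
E((6 + 5)/(b(-2, -1) - 4))² = (49 + ((6 + 5)/(6 - 4))/2)² = (49 + (11/2)/2)² = (49 + (11*(½))/2)² = (49 + (½)*(11/2))² = (49 + 11/4)² = (207/4)² = 42849/16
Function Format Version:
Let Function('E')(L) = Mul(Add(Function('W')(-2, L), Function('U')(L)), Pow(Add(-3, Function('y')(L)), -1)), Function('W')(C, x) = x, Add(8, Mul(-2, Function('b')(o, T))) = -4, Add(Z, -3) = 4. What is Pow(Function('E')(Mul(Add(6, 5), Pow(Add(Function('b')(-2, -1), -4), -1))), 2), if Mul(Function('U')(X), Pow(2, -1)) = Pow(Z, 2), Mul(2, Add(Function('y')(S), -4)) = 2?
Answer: Rational(42849, 16) ≈ 2678.1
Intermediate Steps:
Z = 7 (Z = Add(3, 4) = 7)
Function('y')(S) = 5 (Function('y')(S) = Add(4, Mul(Rational(1, 2), 2)) = Add(4, 1) = 5)
Function('b')(o, T) = 6 (Function('b')(o, T) = Add(4, Mul(Rational(-1, 2), -4)) = Add(4, 2) = 6)
Function('U')(X) = 98 (Function('U')(X) = Mul(2, Pow(7, 2)) = Mul(2, 49) = 98)
Function('E')(L) = Add(49, Mul(Rational(1, 2), L)) (Function('E')(L) = Mul(Add(L, 98), Pow(Add(-3, 5), -1)) = Mul(Add(98, L), Pow(2, -1)) = Mul(Add(98, L), Rational(1, 2)) = Add(49, Mul(Rational(1, 2), L)))
Pow(Function('E')(Mul(Add(6, 5), Pow(Add(Function('b')(-2, -1), -4), -1))), 2) = Pow(Add(49, Mul(Rational(1, 2), Mul(Add(6, 5), Pow(Add(6, -4), -1)))), 2) = Pow(Add(49, Mul(Rational(1, 2), Mul(11, Pow(2, -1)))), 2) = Pow(Add(49, Mul(Rational(1, 2), Mul(11, Rational(1, 2)))), 2) = Pow(Add(49, Mul(Rational(1, 2), Rational(11, 2))), 2) = Pow(Add(49, Rational(11, 4)), 2) = Pow(Rational(207, 4), 2) = Rational(42849, 16)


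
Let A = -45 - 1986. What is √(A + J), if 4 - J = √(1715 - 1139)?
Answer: I*√2051 ≈ 45.288*I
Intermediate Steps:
A = -2031
J = -20 (J = 4 - √(1715 - 1139) = 4 - √576 = 4 - 1*24 = 4 - 24 = -20)
√(A + J) = √(-2031 - 20) = √(-2051) = I*√2051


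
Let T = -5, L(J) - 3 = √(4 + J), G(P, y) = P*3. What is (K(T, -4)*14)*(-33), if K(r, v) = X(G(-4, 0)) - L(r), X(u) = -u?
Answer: -4158 + 462*I ≈ -4158.0 + 462.0*I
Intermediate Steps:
G(P, y) = 3*P
L(J) = 3 + √(4 + J)
K(r, v) = 9 - √(4 + r) (K(r, v) = -3*(-4) - (3 + √(4 + r)) = -1*(-12) + (-3 - √(4 + r)) = 12 + (-3 - √(4 + r)) = 9 - √(4 + r))
(K(T, -4)*14)*(-33) = ((9 - √(4 - 5))*14)*(-33) = ((9 - √(-1))*14)*(-33) = ((9 - I)*14)*(-33) = (126 - 14*I)*(-33) = -4158 + 462*I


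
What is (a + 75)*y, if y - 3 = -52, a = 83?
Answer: -7742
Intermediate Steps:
y = -49 (y = 3 - 52 = -49)
(a + 75)*y = (83 + 75)*(-49) = 158*(-49) = -7742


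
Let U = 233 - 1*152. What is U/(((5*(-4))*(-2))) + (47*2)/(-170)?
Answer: 1001/680 ≈ 1.4721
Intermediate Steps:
U = 81 (U = 233 - 152 = 81)
U/(((5*(-4))*(-2))) + (47*2)/(-170) = 81/(((5*(-4))*(-2))) + (47*2)/(-170) = 81/((-20*(-2))) + 94*(-1/170) = 81/40 - 47/85 = 1001/680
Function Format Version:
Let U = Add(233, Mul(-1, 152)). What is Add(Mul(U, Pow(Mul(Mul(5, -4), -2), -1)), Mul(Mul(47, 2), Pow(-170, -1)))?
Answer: Rational(1001, 680) ≈ 1.4721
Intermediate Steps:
U = 81 (U = Add(233, -152) = 81)
Add(Mul(U, Pow(Mul(Mul(5, -4), -2), -1)), Mul(Mul(47, 2), Pow(-170, -1))) = Add(Mul(81, Pow(Mul(Mul(5, -4), -2), -1)), Mul(Mul(47, 2), Pow(-170, -1))) = Add(Mul(81, Pow(Mul(-20, -2), -1)), Mul(94, Rational(-1, 170))) = Add(Mul(81, Pow(40, -1)), Rational(-47, 85)) = Add(Mul(81, Rational(1, 40)), Rational(-47, 85)) = Add(Rational(81, 40), Rational(-47, 85)) = Rational(1001, 680)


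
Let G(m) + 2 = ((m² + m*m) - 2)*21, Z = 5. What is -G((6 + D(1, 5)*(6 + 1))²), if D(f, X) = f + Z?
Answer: -222953428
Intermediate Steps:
D(f, X) = 5 + f (D(f, X) = f + 5 = 5 + f)
G(m) = -44 + 42*m² (G(m) = -2 + ((m² + m*m) - 2)*21 = -2 + ((m² + m²) - 2)*21 = -2 + (2*m² - 2)*21 = -2 + (-2 + 2*m²)*21 = -2 + (-42 + 42*m²) = -44 + 42*m²)
-G((6 + D(1, 5)*(6 + 1))²) = -(-44 + 42*((6 + (5 + 1)*(6 + 1))²)²) = -(-44 + 42*((6 + 6*7)²)²) = -(-44 + 42*((6 + 42)²)²) = -(-44 + 42*(48²)²) = -(-44 + 42*2304²) = -(-44 + 42*5308416) = -(-44 + 222953472) = -1*222953428 = -222953428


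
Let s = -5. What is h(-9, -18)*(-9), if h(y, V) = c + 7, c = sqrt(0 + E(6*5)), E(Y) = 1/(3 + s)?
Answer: -63 - 9*I*sqrt(2)/2 ≈ -63.0 - 6.364*I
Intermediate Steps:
E(Y) = -1/2 (E(Y) = 1/(3 - 5) = 1/(-2) = -1/2)
c = I*sqrt(2)/2 (c = sqrt(0 - 1/2) = sqrt(-1/2) = I*sqrt(2)/2 ≈ 0.70711*I)
h(y, V) = 7 + I*sqrt(2)/2 (h(y, V) = I*sqrt(2)/2 + 7 = 7 + I*sqrt(2)/2)
h(-9, -18)*(-9) = (7 + I*sqrt(2)/2)*(-9) = -63 - 9*I*sqrt(2)/2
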